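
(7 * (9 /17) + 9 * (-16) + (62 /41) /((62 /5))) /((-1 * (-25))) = -3908 /697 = -5.61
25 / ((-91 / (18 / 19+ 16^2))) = -70.59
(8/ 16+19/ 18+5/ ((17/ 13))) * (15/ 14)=4115/ 714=5.76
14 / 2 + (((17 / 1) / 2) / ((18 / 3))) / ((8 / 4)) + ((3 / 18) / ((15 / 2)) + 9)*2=9271 / 360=25.75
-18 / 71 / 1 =-18 / 71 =-0.25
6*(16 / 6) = 16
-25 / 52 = -0.48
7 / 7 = 1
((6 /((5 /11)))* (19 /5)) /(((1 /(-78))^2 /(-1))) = -7629336 /25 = -305173.44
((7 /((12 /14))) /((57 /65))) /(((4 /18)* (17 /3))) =9555 /1292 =7.40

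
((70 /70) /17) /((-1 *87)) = -1 /1479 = -0.00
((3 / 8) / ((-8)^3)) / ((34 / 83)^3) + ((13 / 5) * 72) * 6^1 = 904106680539 / 804945920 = 1123.19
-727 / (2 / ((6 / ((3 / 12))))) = -8724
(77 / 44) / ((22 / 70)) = 245 / 44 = 5.57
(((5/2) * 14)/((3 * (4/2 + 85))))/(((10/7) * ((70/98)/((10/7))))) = 49/261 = 0.19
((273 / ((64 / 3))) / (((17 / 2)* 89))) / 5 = 819 / 242080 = 0.00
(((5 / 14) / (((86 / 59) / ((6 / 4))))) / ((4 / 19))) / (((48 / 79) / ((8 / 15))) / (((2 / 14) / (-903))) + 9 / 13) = -5756335 / 23742427296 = -0.00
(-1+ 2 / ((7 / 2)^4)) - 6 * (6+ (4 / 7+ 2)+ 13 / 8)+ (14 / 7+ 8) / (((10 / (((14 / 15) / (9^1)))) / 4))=-80061901 / 1296540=-61.75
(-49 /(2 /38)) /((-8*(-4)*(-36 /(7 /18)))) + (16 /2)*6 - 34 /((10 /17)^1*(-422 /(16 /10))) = 5308703191 /109382400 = 48.53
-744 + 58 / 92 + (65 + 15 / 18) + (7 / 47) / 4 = -8788517 / 12972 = -677.50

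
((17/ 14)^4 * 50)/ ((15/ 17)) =7099285/ 57624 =123.20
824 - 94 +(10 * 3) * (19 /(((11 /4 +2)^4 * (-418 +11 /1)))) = 2037869810 /2791613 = 730.00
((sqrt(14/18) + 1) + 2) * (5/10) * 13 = 25.23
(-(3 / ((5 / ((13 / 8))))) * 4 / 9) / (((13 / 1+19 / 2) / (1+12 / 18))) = -13 / 405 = -0.03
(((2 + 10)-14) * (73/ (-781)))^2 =21316/ 609961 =0.03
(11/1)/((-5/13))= -143/5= -28.60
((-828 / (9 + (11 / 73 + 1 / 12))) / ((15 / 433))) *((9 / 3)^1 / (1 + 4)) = -314067024 / 202225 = -1553.06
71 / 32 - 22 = -633 / 32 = -19.78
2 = 2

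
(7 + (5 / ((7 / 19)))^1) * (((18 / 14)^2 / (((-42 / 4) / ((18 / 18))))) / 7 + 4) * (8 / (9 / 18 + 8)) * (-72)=-1584230400 / 285719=-5544.71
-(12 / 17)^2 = -144 / 289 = -0.50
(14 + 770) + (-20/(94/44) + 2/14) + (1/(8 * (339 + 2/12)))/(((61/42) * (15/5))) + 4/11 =63314476839/81680830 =775.14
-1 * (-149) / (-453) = -0.33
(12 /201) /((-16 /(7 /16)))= -7 /4288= -0.00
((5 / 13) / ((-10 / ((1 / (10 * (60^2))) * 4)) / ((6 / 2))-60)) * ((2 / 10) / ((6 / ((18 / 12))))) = -1 / 1563120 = -0.00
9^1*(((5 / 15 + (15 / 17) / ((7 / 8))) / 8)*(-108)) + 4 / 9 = -348239 / 2142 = -162.58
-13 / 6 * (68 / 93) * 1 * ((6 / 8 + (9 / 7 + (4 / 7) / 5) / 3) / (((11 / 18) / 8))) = -129064 / 5115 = -25.23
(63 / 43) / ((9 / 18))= 126 / 43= 2.93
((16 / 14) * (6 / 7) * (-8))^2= 147456 / 2401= 61.41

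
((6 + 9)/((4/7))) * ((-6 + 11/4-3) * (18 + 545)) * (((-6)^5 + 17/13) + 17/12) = 597372346375/832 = 717995608.62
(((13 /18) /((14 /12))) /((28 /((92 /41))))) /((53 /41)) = 299 /7791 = 0.04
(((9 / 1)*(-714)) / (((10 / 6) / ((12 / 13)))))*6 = -1388016 / 65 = -21354.09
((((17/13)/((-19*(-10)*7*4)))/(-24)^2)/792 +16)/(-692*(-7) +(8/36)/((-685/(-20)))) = 69158123276569/20937649865932800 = 0.00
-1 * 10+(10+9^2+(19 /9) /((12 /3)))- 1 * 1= 2899 /36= 80.53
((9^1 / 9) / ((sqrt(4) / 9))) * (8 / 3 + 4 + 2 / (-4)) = 111 / 4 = 27.75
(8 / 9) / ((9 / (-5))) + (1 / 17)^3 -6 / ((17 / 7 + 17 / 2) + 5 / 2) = -17589646 / 18703791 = -0.94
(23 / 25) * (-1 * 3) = -69 / 25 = -2.76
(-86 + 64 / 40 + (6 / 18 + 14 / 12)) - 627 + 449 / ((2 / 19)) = 17778 / 5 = 3555.60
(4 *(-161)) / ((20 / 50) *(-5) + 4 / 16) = 368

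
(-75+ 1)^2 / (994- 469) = 5476 / 525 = 10.43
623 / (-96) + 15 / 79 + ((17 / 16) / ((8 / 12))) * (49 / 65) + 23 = 4412419 / 246480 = 17.90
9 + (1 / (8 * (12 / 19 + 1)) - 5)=1011 / 248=4.08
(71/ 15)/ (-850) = -0.01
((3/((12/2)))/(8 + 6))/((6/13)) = 13/168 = 0.08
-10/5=-2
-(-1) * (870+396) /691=1.83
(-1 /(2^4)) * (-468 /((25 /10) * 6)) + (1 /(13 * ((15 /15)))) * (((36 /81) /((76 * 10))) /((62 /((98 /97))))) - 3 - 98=-13242115243 /133691220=-99.05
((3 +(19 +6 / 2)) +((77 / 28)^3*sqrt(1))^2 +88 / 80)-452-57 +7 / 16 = -1023027 / 20480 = -49.95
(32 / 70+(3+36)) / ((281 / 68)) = 93908 / 9835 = 9.55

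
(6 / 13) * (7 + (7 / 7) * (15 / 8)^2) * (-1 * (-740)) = 373515 / 104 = 3591.49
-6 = -6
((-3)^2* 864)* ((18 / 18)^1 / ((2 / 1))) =3888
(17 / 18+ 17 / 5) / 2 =391 / 180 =2.17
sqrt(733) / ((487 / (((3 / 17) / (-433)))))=-3 * sqrt(733) / 3584807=-0.00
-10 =-10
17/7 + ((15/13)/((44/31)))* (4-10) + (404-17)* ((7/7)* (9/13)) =40883/154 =265.47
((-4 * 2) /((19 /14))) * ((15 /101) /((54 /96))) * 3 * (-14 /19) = 125440 /36461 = 3.44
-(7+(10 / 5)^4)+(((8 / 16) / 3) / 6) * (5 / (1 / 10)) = -389 / 18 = -21.61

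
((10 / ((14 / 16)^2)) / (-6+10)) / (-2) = -80 / 49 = -1.63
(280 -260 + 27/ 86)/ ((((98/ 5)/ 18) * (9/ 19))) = 165965/ 4214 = 39.38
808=808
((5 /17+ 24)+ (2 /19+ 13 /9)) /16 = 9391 /5814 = 1.62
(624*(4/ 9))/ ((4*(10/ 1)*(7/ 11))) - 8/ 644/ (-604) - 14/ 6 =892067/ 104190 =8.56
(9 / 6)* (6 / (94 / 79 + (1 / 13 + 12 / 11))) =101673 / 26635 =3.82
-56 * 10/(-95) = 112/19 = 5.89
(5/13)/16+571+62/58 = 3450865/6032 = 572.09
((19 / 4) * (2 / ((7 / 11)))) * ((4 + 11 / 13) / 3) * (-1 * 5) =-3135 / 26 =-120.58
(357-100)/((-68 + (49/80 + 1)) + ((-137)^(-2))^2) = -7242781422160/1870934442191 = -3.87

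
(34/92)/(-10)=-17/460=-0.04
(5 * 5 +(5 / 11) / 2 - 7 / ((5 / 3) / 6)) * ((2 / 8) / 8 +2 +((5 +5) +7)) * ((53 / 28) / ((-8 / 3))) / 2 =-0.18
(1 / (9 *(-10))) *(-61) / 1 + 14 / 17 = 2297 / 1530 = 1.50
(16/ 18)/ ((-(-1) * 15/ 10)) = 16/ 27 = 0.59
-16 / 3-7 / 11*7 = -323 / 33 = -9.79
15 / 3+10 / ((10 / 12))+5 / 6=107 / 6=17.83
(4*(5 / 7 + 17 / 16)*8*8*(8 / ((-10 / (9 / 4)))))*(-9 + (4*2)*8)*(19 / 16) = -374319 / 7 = -53474.14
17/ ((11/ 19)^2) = 6137/ 121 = 50.72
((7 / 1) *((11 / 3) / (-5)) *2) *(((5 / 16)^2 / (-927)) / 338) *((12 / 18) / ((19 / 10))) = 1925 / 1714519872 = 0.00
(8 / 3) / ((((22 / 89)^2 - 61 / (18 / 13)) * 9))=-126736 / 18817923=-0.01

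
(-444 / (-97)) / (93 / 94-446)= -41736 / 4057607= -0.01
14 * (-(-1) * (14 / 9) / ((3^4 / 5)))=980 / 729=1.34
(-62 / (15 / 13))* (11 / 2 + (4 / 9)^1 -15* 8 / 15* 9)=479167 / 135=3549.39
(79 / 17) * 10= 790 / 17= 46.47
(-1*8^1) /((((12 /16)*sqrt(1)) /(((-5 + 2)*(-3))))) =-96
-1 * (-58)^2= -3364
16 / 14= 1.14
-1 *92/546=-46/273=-0.17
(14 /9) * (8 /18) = 0.69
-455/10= -91/2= -45.50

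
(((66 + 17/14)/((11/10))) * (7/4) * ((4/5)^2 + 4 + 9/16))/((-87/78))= -25456873/51040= -498.76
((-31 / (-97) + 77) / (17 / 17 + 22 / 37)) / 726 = 46250 / 692483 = 0.07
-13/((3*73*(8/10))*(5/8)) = -26/219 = -0.12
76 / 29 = 2.62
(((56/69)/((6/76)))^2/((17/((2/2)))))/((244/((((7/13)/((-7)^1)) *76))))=-86039296/577647369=-0.15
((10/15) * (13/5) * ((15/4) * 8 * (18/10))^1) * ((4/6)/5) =12.48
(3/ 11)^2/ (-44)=-9/ 5324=-0.00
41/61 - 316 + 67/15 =-284438/915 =-310.86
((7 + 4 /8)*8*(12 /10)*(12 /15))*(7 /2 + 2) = 1584 /5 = 316.80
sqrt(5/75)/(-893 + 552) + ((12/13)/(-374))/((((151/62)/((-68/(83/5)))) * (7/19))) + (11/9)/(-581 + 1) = 599898337/65487682260- sqrt(15)/5115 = 0.01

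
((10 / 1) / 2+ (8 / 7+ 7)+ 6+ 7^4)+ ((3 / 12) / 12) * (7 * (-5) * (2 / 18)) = 7318267 / 3024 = 2420.06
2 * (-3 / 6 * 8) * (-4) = 32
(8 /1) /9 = 8 /9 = 0.89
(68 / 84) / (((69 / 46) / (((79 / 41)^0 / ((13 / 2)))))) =68 / 819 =0.08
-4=-4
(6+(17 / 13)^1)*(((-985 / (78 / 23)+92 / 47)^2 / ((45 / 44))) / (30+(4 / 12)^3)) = 233774190548129 / 11807769909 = 19798.34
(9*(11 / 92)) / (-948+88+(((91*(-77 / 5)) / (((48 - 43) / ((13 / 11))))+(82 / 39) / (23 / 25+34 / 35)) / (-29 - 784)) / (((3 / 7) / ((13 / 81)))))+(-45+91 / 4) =-4316383295669717 / 193983843944362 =-22.25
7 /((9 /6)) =14 /3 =4.67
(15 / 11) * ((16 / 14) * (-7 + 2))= -600 / 77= -7.79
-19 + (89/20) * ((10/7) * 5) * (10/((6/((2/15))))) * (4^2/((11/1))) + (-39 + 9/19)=-622169/13167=-47.25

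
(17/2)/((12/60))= 85/2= 42.50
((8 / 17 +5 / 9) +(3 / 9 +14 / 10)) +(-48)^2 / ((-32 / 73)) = -5253.24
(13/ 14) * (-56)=-52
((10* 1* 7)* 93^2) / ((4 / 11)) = 1664932.50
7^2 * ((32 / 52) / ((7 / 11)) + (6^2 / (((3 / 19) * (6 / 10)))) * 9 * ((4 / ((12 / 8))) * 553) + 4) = 3212623484 / 13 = 247124883.38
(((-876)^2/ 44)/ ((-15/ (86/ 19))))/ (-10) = 2749764/ 5225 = 526.27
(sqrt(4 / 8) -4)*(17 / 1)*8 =-544 + 68*sqrt(2) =-447.83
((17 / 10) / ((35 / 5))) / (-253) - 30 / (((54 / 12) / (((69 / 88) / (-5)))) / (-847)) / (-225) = 1567838 / 398475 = 3.93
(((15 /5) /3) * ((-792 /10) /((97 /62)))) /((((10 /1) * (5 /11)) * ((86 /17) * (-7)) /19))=21808314 /3649625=5.98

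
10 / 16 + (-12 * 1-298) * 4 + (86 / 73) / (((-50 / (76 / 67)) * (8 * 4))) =-1239.38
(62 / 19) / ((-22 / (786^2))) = -19151676 / 209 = -91634.81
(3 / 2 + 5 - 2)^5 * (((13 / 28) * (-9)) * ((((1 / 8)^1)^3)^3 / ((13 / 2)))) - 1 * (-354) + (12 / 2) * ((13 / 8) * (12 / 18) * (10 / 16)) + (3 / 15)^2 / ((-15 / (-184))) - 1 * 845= -10968684711439879 / 22548578304000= -486.45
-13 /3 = -4.33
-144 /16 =-9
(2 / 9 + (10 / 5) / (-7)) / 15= -4 / 945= -0.00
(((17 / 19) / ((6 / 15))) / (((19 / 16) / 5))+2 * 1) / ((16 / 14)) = 9.99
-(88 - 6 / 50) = -87.88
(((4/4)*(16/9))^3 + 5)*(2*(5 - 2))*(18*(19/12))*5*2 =1470790/81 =18157.90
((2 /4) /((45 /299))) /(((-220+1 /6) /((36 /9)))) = -1196 /19785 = -0.06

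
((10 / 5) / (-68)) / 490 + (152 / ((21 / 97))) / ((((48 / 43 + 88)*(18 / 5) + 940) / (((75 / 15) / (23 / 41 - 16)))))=-386784564331 / 2144030894460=-0.18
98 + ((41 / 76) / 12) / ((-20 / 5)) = 97.99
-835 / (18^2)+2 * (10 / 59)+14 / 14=-23669 / 19116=-1.24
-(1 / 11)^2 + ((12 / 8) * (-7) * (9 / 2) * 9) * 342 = -35195393 / 242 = -145435.51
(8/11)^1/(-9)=-8/99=-0.08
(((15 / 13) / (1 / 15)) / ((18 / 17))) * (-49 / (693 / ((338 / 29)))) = -38675 / 2871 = -13.47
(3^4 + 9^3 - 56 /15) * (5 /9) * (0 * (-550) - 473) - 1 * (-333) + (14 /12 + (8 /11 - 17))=-125661335 /594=-211551.07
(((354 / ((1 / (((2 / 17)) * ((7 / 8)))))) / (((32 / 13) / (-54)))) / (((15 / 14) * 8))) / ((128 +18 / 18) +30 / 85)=-338247 / 469120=-0.72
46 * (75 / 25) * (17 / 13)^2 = 39882 / 169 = 235.99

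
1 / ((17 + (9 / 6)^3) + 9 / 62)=248 / 5089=0.05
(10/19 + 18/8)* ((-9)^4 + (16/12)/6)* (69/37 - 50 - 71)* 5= -3613330690/333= -10850842.91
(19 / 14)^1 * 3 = 57 / 14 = 4.07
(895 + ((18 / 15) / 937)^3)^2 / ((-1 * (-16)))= 50064.06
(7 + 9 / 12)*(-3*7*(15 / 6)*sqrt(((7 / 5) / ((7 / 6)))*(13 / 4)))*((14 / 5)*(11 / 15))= -16709*sqrt(390) / 200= -1649.88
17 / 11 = 1.55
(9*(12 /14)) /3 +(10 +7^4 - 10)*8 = 134474 /7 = 19210.57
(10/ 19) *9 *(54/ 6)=810/ 19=42.63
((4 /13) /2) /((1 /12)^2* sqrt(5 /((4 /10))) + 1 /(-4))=-20736 /33371- 1440* sqrt(2) /33371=-0.68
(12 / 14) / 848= 3 / 2968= 0.00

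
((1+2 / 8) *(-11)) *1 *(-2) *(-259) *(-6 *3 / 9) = 14245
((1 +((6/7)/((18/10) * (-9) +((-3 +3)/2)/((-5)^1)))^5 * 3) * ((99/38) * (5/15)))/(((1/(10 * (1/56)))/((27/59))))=4421299299065/62301196423368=0.07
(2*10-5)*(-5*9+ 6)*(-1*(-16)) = -9360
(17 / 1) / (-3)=-17 / 3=-5.67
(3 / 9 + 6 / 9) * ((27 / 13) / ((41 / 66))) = 1782 / 533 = 3.34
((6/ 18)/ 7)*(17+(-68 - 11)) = -2.95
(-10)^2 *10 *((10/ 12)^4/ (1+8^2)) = 15625/ 2106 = 7.42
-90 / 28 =-45 / 14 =-3.21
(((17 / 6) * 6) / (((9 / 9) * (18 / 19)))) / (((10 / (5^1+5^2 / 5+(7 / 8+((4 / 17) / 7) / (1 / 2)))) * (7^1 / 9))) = 197923 / 7840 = 25.25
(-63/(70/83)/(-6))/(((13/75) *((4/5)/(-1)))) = -18675/208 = -89.78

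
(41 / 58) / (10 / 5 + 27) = 41 / 1682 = 0.02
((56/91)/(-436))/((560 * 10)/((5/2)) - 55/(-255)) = -102/161893667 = -0.00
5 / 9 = 0.56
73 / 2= 36.50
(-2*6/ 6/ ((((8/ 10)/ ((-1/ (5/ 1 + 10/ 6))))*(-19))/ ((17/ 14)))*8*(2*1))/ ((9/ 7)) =-17/ 57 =-0.30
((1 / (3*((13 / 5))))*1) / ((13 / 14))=70 / 507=0.14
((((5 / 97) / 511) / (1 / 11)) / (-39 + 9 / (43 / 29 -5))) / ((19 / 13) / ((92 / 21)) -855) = 2236520 / 71591687670951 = 0.00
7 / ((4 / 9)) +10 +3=28.75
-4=-4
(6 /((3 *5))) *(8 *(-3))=-48 /5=-9.60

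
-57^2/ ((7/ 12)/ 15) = -584820/ 7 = -83545.71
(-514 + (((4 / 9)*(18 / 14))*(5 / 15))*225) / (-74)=1649 / 259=6.37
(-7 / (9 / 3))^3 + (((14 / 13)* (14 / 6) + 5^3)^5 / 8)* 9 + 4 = 337947926869293917 / 8911032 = 37924667633.25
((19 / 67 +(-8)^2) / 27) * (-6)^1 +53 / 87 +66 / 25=-11.04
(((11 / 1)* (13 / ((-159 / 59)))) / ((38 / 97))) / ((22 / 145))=-10787855 / 12084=-892.74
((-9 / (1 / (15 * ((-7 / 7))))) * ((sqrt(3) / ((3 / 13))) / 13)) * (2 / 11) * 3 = 270 * sqrt(3) / 11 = 42.51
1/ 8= 0.12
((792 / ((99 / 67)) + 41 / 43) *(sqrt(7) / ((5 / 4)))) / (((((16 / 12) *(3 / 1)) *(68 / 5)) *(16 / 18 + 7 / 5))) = 1039005 *sqrt(7) / 301172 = 9.13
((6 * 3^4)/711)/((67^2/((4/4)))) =54/354631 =0.00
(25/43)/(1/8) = 200/43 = 4.65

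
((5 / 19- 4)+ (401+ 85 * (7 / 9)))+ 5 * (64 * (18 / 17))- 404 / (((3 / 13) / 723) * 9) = -406499447 / 2907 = -139834.69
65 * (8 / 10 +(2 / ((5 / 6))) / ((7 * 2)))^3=59.59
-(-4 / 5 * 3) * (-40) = -96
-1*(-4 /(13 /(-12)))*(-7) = 336 /13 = 25.85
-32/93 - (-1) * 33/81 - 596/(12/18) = -893.94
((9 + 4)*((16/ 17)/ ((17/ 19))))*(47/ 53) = 185744/ 15317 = 12.13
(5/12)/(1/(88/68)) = 55/102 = 0.54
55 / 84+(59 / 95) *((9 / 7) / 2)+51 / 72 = 28127 / 15960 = 1.76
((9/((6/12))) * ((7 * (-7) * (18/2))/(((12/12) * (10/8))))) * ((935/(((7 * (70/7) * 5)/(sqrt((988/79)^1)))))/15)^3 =-1586.55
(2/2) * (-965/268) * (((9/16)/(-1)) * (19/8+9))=790335/34304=23.04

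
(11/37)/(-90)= -11/3330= -0.00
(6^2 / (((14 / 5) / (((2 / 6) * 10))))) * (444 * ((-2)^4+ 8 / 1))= 3196800 / 7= 456685.71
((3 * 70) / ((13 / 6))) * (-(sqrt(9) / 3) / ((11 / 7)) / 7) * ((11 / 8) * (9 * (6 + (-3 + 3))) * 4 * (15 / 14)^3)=-3218.70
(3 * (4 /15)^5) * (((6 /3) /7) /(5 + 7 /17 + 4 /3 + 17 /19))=661504 /4372396875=0.00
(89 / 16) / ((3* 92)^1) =89 / 4416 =0.02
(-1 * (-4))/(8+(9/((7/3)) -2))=28/69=0.41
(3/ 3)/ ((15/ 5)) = 0.33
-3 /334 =-0.01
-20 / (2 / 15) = -150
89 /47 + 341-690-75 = -19839 /47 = -422.11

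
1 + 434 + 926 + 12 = 1373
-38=-38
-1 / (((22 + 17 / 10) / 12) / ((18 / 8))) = -90 / 79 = -1.14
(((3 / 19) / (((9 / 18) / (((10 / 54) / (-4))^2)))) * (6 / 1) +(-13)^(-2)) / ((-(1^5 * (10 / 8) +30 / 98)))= -508669 / 79327755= -0.01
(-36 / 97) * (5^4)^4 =-5493164062500 / 97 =-56630557345.36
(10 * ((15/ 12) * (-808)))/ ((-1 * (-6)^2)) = 2525/ 9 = 280.56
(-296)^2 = 87616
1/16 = 0.06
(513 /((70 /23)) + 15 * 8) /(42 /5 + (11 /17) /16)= 2747064 /80353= 34.19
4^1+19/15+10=229/15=15.27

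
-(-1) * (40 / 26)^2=400 / 169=2.37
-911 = -911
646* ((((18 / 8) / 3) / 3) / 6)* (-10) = -269.17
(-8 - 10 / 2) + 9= -4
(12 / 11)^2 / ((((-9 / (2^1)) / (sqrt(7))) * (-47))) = 32 * sqrt(7) / 5687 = 0.01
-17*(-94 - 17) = 1887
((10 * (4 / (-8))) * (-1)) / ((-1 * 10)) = -1 / 2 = -0.50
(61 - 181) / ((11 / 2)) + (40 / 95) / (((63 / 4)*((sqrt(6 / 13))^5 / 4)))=-240 / 11 + 2704*sqrt(78) / 32319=-21.08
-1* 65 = -65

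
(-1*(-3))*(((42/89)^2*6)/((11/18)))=6.56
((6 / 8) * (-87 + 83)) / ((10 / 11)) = -33 / 10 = -3.30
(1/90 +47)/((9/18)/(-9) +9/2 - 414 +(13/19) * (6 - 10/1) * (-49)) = -0.17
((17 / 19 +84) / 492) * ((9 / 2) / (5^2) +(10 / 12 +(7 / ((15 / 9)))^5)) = 19778288239 / 87637500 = 225.68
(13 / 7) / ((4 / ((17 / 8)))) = 0.99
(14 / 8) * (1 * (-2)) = -7 / 2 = -3.50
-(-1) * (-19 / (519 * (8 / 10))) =-95 / 2076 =-0.05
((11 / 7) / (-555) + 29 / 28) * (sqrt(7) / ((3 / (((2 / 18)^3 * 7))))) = 16051 * sqrt(7) / 4855140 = 0.01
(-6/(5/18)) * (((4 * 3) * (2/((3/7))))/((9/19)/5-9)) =6384/47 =135.83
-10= -10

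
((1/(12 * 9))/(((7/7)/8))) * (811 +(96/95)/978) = 8372234/139365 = 60.07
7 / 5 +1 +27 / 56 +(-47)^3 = -103820.12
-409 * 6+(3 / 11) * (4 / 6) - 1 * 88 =-27960 / 11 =-2541.82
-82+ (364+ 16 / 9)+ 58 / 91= 232936 / 819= 284.42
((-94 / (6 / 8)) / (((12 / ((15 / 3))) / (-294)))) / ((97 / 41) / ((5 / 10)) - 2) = 67445 / 12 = 5620.42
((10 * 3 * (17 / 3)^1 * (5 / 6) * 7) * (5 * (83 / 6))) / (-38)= -1805.01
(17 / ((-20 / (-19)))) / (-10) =-323 / 200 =-1.62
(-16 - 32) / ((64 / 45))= -135 / 4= -33.75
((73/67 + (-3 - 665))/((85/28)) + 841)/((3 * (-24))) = -1179457/136680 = -8.63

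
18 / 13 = 1.38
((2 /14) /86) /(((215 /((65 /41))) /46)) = 299 /530663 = 0.00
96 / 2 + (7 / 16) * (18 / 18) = 775 / 16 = 48.44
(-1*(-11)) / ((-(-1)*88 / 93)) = 93 / 8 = 11.62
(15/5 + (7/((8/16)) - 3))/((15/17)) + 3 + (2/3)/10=284/15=18.93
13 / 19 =0.68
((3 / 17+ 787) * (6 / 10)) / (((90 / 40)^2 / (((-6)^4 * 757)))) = 7779973632 / 85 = 91529101.55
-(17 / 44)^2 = -289 / 1936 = -0.15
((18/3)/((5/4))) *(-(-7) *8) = 1344/5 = 268.80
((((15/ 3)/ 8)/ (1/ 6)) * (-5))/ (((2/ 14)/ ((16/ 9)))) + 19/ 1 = -643/ 3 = -214.33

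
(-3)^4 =81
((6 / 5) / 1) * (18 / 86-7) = -1752 / 215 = -8.15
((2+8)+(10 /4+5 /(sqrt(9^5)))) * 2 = 25.04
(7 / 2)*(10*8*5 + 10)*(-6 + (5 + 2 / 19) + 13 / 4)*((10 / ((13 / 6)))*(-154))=-593358150 / 247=-2402259.72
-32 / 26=-16 / 13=-1.23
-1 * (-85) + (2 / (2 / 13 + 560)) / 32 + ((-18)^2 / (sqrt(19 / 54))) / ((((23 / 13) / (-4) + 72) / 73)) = 9903533 / 116512 + 3689712 * sqrt(114) / 70699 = 642.23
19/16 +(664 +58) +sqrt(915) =sqrt(915) +11571/16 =753.44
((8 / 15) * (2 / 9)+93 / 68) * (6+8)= 95501 / 4590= 20.81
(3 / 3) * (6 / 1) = 6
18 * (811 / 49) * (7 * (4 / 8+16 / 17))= 51093 / 17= 3005.47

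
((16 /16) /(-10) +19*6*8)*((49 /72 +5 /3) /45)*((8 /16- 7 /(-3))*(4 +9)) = 340585531 /194400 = 1751.98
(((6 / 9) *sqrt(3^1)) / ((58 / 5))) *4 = 20 *sqrt(3) / 87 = 0.40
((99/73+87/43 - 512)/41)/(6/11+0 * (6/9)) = -8781080/386097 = -22.74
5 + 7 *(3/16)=101/16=6.31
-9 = -9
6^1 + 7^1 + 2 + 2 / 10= 76 / 5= 15.20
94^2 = 8836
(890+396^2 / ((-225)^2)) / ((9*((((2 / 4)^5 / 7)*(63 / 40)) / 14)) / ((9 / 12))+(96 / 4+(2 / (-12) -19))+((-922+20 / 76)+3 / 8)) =-28507675392 / 29255397625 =-0.97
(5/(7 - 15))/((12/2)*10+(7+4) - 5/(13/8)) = -0.01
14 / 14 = 1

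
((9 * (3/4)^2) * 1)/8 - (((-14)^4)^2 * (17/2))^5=-39758136950748272978532549651041318956253227545264047/128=-310610444927720882644785500000000000000000000000000.00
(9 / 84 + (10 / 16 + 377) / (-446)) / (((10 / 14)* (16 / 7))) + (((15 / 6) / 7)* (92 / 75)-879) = -5269026149 / 5994240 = -879.01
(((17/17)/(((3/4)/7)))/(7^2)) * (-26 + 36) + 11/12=79/28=2.82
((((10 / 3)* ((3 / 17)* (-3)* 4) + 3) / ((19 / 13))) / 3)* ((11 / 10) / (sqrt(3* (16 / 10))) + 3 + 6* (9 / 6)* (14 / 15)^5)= -236493751 / 27253125 - 3289* sqrt(30) / 38760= -9.14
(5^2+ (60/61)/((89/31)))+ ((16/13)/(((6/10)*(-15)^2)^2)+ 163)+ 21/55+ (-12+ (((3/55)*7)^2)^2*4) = 83242877589836867/470805448595625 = 176.81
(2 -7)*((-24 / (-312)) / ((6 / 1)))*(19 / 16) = -95 / 1248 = -0.08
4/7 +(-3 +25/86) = -1287/602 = -2.14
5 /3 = 1.67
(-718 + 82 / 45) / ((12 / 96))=-257824 / 45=-5729.42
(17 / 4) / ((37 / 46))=391 / 74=5.28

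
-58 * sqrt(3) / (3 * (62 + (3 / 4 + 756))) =-232 * sqrt(3) / 9825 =-0.04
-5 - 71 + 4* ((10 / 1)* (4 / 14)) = -452 / 7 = -64.57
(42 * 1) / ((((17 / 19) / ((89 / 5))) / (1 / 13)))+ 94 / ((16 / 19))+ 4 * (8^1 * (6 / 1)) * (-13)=-20509699 / 8840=-2320.10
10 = 10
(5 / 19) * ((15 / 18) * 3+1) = 35 / 38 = 0.92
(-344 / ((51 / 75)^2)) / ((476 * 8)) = -26875 / 137564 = -0.20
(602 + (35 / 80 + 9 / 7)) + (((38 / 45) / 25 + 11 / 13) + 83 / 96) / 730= 1443797707531 / 2391480000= 603.73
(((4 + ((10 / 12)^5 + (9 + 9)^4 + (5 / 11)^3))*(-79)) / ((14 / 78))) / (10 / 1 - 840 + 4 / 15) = 43931866363775 / 788889024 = 55688.27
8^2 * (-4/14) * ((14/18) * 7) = -896/9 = -99.56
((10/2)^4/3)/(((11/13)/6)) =16250/11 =1477.27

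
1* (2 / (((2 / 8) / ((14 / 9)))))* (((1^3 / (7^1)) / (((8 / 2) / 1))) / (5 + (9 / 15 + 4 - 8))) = 5 / 18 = 0.28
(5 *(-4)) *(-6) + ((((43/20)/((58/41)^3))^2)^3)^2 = 1496518859966499758494680266834209478223851406755484741209801763281971884035361841/12467165256423724679798918151096818140187824653647471663345802674176000000000000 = 120.04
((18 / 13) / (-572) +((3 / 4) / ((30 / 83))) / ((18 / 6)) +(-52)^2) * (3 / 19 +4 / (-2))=-4223534539 / 847704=-4982.32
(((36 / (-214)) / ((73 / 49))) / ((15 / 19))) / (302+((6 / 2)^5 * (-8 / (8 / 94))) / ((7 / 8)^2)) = 136857 / 28258049975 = 0.00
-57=-57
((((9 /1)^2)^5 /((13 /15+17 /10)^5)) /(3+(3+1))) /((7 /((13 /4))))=275368798068975000 /132632423693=2076180.10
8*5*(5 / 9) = 200 / 9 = 22.22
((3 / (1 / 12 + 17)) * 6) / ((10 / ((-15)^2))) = 972 / 41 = 23.71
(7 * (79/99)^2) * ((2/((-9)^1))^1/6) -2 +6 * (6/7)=5515985/1852389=2.98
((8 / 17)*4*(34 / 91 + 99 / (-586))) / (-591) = -174640 / 267883161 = -0.00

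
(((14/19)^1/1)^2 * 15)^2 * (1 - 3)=-17287200/130321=-132.65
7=7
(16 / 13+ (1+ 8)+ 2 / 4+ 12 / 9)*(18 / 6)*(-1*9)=-8469 / 26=-325.73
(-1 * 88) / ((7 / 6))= -528 / 7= -75.43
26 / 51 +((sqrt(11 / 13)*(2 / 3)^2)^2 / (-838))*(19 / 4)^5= 26415119 / 960066432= 0.03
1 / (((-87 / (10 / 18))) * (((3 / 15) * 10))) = -5 / 1566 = -0.00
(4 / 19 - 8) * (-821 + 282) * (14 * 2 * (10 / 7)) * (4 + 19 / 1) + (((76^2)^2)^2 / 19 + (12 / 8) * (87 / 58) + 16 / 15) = 66782091650716741 / 1140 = 58580782149751.53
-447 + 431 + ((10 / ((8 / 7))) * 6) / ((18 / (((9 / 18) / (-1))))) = -419 / 24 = -17.46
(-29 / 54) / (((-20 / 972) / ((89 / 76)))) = 23229 / 760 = 30.56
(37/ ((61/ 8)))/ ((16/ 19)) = 703/ 122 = 5.76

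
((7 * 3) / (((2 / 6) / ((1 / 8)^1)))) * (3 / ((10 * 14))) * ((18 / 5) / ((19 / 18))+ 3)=16443 / 15200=1.08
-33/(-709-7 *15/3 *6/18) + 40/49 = 0.86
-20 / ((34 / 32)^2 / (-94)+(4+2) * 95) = -481280 / 13716191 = -0.04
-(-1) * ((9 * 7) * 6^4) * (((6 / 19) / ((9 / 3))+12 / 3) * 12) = 76422528 / 19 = 4022238.32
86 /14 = 43 /7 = 6.14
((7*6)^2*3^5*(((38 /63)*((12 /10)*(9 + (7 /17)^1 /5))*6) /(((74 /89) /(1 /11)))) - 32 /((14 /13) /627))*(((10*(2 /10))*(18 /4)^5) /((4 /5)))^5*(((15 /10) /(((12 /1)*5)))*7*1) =2485474707937425556477885100434982475 /3714609840128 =669107878056926632188805.70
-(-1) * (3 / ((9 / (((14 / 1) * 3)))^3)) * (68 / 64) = 323.94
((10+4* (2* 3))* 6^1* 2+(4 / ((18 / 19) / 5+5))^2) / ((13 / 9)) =893775528 / 3159637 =282.87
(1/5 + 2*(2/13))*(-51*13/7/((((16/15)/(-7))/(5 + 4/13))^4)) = -132485891009558625/1871773696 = -70780934.30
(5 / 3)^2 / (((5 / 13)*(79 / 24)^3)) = 99840 / 493039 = 0.20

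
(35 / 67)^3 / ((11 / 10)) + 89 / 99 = 30626657 / 29775537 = 1.03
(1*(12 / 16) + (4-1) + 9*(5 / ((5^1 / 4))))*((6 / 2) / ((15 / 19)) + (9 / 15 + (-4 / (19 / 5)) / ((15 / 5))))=30581 / 190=160.95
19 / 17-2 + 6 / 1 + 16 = 359 / 17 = 21.12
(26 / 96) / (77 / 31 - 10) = -403 / 11184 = -0.04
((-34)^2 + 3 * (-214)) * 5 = 2570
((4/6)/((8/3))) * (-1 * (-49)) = 49/4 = 12.25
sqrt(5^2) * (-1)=-5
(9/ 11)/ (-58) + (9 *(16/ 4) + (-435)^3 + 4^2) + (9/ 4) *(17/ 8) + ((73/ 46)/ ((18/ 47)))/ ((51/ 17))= -521794774575629/ 6339168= -82312816.85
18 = 18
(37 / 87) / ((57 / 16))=592 / 4959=0.12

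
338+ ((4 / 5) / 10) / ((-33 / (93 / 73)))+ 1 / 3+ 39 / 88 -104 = 113113837 / 481800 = 234.77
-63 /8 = -7.88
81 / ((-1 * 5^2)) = -81 / 25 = -3.24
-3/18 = -1/6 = -0.17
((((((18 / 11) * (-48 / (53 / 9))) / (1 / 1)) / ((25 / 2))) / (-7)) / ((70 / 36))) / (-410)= -139968 / 732029375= -0.00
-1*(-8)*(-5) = -40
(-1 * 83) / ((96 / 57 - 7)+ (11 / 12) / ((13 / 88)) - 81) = 61503 / 59362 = 1.04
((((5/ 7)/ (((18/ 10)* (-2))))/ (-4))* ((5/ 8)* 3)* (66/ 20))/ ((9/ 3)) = 275/ 2688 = 0.10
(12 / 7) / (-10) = -6 / 35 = -0.17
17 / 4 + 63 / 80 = 403 / 80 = 5.04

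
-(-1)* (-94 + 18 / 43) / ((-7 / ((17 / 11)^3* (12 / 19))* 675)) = 79079648 / 1712697525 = 0.05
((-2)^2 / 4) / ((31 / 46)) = 46 / 31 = 1.48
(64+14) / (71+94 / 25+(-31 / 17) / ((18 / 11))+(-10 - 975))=-45900 / 536297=-0.09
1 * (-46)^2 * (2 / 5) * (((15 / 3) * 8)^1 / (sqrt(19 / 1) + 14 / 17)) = -8057728 / 5295 + 9784384 * sqrt(19) / 5295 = 6532.84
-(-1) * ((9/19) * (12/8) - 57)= -2139/38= -56.29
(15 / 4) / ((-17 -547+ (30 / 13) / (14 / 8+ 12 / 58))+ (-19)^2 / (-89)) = -3939585 / 595535948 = -0.01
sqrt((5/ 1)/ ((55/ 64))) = 2.41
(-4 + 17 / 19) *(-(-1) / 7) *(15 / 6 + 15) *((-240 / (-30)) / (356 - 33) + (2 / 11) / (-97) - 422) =21451015270 / 6548179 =3275.87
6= 6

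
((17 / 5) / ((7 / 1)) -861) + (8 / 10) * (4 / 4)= -6018 / 7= -859.71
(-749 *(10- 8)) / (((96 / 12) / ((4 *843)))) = -631407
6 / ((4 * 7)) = 3 / 14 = 0.21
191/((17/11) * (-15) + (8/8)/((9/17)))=-18909/2108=-8.97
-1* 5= -5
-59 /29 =-2.03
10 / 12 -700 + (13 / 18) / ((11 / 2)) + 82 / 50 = -3452107 / 4950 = -697.40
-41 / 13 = -3.15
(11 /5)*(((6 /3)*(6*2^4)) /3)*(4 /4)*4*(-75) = -42240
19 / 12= 1.58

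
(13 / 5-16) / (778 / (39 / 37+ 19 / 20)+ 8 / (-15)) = -0.03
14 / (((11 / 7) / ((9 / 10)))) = 441 / 55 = 8.02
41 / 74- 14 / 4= -109 / 37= -2.95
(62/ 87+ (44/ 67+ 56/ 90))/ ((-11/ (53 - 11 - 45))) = 174134/ 320595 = 0.54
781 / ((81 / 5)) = 3905 / 81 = 48.21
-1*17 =-17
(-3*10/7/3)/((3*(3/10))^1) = -100/63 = -1.59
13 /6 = 2.17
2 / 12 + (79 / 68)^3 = 1.73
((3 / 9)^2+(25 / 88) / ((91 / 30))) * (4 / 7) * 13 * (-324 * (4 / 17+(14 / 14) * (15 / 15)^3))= -608.81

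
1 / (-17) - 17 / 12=-301 / 204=-1.48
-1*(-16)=16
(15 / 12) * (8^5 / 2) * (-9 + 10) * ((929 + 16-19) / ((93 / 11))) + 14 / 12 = 417218777 / 186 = 2243111.70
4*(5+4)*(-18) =-648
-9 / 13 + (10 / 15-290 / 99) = -2.95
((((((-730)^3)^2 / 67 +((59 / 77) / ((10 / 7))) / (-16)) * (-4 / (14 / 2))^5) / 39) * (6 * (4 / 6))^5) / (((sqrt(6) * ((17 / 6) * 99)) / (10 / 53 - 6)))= 684525417379356501213184 * sqrt(6) / 54864494685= 30561440475702.21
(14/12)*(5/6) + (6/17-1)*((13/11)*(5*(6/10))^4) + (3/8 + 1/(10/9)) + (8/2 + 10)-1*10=-340847/6120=-55.69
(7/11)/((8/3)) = 0.24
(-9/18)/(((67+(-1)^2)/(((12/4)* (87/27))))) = -29/408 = -0.07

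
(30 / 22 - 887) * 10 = -97420 / 11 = -8856.36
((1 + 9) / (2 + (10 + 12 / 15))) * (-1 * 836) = -5225 / 8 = -653.12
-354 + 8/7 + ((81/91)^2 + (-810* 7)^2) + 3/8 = 2129777028451/66248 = 32148548.31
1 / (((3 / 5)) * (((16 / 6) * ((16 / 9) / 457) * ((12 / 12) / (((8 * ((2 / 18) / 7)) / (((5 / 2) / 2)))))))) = 457 / 28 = 16.32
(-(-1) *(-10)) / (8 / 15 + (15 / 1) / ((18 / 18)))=-150 / 233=-0.64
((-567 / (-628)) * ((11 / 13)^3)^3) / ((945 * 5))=7073843073 / 166490640156100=0.00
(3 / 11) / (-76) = -3 / 836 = -0.00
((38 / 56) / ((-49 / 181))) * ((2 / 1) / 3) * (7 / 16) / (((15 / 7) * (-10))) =3439 / 100800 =0.03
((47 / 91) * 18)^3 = 605495736 / 753571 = 803.50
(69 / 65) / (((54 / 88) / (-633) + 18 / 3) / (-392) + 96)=83704544 / 7568595515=0.01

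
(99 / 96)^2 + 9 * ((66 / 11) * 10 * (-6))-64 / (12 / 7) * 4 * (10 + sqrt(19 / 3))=-14537533 / 3072-448 * sqrt(57) / 9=-5108.08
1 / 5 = 0.20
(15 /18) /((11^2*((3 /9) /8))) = 20 /121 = 0.17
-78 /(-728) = 3 /28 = 0.11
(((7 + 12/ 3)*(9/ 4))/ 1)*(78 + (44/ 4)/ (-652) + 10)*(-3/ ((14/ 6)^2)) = -21905235/ 18256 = -1199.89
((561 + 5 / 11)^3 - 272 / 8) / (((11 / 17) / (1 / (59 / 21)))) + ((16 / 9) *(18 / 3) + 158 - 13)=252296917116535 / 2591457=97357169.00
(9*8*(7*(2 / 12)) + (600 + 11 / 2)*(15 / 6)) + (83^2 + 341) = 35311 / 4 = 8827.75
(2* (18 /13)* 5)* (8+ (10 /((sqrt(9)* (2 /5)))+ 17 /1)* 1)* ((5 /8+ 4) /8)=13875 /52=266.83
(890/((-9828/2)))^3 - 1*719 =-719.01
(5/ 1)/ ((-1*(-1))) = 5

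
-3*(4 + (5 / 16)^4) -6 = -1181523 / 65536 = -18.03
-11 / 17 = -0.65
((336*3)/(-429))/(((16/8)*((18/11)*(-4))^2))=-77/2808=-0.03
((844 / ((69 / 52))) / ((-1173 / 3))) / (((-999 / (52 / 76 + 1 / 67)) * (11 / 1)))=39060320 / 377409150063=0.00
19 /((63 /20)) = 6.03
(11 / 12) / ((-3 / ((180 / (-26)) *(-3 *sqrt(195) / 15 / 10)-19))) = 209 / 36-11 *sqrt(195) / 260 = 5.21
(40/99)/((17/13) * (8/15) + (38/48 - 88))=-20800/4453581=-0.00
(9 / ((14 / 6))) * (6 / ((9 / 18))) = 324 / 7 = 46.29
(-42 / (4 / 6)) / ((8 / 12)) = -189 / 2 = -94.50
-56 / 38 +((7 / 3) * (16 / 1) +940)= 55624 / 57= 975.86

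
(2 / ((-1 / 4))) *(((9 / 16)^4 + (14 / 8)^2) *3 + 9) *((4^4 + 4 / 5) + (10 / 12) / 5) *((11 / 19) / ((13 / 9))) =-23710172211 / 1556480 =-15233.20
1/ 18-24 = -431/ 18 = -23.94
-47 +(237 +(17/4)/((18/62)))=7367/36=204.64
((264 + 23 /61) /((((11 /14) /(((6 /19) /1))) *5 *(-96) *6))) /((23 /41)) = -4628449 /70374480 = -0.07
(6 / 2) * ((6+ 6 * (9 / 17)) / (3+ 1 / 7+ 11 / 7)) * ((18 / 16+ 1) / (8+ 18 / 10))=195 / 154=1.27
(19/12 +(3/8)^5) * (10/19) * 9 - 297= -90109257/311296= -289.46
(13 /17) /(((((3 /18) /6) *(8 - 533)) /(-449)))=70044 /2975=23.54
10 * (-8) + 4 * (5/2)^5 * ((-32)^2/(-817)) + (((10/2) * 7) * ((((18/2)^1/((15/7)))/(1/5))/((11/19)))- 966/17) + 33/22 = 196970583/305558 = 644.63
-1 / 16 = -0.06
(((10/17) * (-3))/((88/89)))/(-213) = 0.01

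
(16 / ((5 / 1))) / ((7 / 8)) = 128 / 35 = 3.66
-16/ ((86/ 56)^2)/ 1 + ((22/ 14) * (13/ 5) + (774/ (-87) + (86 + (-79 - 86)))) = -90.60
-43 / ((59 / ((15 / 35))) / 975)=-125775 / 413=-304.54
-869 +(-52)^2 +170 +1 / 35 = 70176 / 35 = 2005.03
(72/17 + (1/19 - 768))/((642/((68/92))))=-246679/280554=-0.88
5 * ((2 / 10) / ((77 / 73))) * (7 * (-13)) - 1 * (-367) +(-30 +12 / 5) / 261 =1342774 / 4785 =280.62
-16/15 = -1.07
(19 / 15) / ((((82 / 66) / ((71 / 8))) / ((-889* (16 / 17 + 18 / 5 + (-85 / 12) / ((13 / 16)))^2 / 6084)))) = -23.07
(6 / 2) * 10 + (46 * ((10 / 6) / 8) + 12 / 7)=3469 / 84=41.30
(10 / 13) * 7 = 70 / 13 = 5.38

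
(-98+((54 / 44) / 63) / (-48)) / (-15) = 80491 / 12320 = 6.53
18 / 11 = 1.64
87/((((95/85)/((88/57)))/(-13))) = -563992/361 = -1562.30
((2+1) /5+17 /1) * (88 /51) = 30.37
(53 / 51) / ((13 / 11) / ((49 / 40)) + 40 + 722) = 0.00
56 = 56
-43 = -43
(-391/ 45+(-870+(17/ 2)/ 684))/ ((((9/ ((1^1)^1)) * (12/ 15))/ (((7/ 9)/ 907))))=-42071029/ 402011424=-0.10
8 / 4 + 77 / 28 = 19 / 4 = 4.75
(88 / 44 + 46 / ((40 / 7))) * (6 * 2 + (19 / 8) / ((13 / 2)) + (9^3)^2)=1110950115 / 208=5341106.32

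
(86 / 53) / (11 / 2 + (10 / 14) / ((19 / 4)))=22876 / 79659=0.29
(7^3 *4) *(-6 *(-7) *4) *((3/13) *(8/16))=345744/13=26595.69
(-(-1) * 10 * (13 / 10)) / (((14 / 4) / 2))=52 / 7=7.43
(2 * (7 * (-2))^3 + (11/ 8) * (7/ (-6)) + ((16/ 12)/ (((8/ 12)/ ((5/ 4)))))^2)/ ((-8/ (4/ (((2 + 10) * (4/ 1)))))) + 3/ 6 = 265505/ 4608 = 57.62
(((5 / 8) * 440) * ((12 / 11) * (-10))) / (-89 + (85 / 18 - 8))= 54000 / 1661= 32.51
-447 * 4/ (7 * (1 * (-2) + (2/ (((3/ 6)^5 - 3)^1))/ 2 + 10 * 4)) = -84930/ 12523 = -6.78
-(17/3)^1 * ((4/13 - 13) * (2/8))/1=935/52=17.98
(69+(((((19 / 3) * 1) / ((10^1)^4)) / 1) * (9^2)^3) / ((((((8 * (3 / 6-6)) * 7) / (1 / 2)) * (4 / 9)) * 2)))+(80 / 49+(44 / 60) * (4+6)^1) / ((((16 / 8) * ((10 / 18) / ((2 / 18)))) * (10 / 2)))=70956159523 / 1034880000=68.56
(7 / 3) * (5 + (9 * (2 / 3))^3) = 1547 / 3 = 515.67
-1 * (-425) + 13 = 438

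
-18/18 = -1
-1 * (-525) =525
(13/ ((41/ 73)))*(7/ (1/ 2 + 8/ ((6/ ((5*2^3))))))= 39858/ 13243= 3.01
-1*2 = -2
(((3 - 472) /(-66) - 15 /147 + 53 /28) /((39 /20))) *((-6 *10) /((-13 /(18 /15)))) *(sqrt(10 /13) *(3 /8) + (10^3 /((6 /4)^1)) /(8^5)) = 8.83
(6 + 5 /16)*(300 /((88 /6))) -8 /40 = 113449 /880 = 128.92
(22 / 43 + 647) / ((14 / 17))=473331 / 602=786.26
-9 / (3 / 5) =-15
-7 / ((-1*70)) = 1 / 10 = 0.10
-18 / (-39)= 6 / 13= 0.46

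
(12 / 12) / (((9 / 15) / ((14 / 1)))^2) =4900 / 9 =544.44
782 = 782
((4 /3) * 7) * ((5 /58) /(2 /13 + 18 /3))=91 /696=0.13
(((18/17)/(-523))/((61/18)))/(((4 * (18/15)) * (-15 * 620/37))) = 333/672515240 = 0.00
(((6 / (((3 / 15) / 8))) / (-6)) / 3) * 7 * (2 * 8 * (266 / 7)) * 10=-1702400 / 3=-567466.67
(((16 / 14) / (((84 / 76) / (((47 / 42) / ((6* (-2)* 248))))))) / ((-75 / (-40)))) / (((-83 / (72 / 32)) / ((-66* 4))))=-19646 / 13238085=-0.00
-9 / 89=-0.10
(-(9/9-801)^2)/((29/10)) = -6400000/29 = -220689.66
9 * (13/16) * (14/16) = 819/128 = 6.40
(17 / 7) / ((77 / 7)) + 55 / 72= 5459 / 5544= 0.98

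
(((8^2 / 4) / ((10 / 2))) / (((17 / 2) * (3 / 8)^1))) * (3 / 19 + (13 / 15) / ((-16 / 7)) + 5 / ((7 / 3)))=981392 / 508725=1.93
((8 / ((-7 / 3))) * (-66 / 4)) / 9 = 44 / 7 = 6.29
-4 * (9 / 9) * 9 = -36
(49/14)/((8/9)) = 63/16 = 3.94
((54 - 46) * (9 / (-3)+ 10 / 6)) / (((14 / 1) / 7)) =-16 / 3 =-5.33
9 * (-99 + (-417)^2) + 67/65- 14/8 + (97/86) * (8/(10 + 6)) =4371687016/2795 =1564109.84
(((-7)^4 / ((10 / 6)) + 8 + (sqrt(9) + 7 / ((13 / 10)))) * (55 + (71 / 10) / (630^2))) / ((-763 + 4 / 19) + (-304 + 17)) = -8183227326577 / 107203516875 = -76.33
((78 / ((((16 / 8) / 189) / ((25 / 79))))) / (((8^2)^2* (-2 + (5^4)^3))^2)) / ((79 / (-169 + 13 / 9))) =-7719075 / 1560249974436864104706605056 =-0.00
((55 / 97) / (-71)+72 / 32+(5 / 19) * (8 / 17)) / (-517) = -21051369 / 4600268068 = -0.00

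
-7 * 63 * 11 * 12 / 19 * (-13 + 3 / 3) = 698544 / 19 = 36765.47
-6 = -6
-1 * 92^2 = -8464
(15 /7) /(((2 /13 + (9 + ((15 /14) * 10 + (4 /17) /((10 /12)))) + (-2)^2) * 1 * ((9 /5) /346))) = 4779125 /280206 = 17.06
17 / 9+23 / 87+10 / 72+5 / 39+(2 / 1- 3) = 19277 / 13572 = 1.42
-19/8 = -2.38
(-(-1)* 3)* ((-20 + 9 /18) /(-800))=117 /1600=0.07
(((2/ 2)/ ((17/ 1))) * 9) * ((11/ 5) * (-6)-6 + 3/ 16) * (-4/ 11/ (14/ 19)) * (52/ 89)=3381183/ 1165010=2.90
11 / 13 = 0.85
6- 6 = 0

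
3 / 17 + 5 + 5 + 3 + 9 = 377 / 17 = 22.18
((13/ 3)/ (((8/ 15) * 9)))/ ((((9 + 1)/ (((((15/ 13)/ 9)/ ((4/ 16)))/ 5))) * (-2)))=-1/ 216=-0.00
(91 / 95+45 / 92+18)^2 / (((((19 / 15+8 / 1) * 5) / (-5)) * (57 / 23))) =-28888781089 / 1754257840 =-16.47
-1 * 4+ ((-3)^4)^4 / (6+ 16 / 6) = 129140059 / 26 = 4966925.35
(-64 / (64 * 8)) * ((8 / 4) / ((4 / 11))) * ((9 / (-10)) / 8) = 99 / 1280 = 0.08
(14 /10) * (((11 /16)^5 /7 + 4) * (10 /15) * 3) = 29521179 /2621440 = 11.26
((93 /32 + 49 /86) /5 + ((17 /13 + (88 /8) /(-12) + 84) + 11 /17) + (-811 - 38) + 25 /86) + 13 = -3420970591 /4561440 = -749.98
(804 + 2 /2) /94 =805 /94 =8.56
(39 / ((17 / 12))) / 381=156 / 2159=0.07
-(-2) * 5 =10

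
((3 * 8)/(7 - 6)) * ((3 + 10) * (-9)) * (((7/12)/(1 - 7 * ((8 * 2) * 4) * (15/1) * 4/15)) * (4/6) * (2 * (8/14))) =416/597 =0.70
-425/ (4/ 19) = -8075/ 4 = -2018.75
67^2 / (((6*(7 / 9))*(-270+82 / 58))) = -390543 / 109046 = -3.58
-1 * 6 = -6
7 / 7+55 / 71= 126 / 71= 1.77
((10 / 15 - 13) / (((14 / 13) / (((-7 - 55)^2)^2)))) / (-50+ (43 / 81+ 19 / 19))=3690389916 / 1057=3491381.19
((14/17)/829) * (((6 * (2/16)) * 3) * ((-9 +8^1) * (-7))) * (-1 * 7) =-3087/28186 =-0.11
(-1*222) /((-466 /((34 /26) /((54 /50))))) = 15725 /27261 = 0.58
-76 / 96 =-19 / 24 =-0.79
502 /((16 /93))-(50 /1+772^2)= -4744929 /8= -593116.12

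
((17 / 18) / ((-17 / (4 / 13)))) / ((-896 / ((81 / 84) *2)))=3 / 81536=0.00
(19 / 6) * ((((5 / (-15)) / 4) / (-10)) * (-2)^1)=-19 / 360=-0.05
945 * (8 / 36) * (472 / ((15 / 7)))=46256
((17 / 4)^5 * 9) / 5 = 12778713 / 5120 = 2495.84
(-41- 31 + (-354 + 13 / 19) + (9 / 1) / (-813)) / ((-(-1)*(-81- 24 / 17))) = 37230136 / 7213749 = 5.16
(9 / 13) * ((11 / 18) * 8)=44 / 13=3.38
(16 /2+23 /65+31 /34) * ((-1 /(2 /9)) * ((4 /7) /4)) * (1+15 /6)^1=-184293 /8840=-20.85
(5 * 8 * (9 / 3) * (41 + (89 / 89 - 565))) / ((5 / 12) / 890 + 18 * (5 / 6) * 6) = -134055360 / 192241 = -697.33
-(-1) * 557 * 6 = 3342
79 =79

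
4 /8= 1 /2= 0.50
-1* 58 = -58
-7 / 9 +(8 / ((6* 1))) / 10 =-29 / 45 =-0.64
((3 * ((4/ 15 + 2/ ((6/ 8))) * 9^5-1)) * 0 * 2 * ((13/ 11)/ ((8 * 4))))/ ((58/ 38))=0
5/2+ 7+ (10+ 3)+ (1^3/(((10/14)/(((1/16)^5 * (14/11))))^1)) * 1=648806449/28835840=22.50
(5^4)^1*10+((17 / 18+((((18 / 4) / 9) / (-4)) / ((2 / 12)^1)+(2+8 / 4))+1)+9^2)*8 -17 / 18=124895 / 18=6938.61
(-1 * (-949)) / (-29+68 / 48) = -11388 / 331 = -34.40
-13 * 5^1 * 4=-260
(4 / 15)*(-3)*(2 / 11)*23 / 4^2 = -23 / 110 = -0.21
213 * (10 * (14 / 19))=29820 / 19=1569.47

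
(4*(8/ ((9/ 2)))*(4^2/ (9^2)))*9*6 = 75.85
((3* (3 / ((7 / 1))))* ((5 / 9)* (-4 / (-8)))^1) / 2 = 5 / 28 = 0.18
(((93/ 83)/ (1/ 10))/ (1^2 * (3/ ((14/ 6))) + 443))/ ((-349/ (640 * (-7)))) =2916480/ 9008737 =0.32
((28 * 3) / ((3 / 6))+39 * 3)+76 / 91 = 26011 / 91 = 285.84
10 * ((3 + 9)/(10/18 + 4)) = 1080/41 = 26.34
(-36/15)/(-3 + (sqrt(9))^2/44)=176/205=0.86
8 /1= 8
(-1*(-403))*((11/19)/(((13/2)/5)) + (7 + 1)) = 64666/19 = 3403.47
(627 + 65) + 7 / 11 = 692.64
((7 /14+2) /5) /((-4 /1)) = -1 /8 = -0.12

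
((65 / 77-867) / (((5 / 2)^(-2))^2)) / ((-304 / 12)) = 62525625 / 46816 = 1335.56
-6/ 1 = -6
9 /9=1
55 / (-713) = -55 / 713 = -0.08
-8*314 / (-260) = 628 / 65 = 9.66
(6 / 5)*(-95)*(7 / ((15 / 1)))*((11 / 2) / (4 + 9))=-1463 / 65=-22.51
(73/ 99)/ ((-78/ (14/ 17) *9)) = -511/ 590733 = -0.00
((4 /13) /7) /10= 2 /455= 0.00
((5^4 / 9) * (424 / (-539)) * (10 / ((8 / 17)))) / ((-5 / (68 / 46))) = 38292500 / 111573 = 343.21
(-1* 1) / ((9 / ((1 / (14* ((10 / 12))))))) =-1 / 105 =-0.01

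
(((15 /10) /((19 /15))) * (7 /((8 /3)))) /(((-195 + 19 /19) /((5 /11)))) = -4725 /648736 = -0.01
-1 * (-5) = 5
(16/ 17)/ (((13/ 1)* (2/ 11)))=88/ 221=0.40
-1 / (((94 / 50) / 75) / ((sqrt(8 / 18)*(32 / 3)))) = -40000 / 141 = -283.69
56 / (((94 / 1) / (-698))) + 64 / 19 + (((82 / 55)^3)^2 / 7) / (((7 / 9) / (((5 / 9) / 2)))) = -99780700022434184 / 242244358365625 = -411.90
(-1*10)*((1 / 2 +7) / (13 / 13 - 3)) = 75 / 2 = 37.50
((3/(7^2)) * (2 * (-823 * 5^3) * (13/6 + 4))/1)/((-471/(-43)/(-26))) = 4255527250/23079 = 184389.59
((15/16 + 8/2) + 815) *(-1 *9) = -118071/16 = -7379.44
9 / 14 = 0.64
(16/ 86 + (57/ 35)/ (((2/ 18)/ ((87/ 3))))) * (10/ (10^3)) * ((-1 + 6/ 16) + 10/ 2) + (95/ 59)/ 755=5702333419/ 306469600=18.61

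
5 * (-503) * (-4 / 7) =10060 / 7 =1437.14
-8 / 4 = -2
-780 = -780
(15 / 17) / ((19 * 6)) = 5 / 646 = 0.01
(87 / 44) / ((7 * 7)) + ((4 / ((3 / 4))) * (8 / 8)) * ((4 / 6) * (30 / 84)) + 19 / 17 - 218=-71110357 / 329868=-215.57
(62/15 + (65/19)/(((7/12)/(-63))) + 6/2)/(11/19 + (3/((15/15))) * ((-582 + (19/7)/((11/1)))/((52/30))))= 206740534/574165545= 0.36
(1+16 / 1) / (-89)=-17 / 89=-0.19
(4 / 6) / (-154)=-1 / 231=-0.00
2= 2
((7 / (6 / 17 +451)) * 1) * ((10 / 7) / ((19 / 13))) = 2210 / 145787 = 0.02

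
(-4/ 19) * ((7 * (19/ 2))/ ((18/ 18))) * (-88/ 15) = 1232/ 15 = 82.13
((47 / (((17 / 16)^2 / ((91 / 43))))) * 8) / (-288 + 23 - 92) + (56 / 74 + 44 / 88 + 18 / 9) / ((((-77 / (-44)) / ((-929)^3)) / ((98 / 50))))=-1714465281622308622 / 586243725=-2924492337.42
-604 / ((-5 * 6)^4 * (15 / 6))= -151 / 506250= -0.00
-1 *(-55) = 55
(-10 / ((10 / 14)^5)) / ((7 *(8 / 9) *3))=-7203 / 2500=-2.88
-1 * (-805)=805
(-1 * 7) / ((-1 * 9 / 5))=35 / 9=3.89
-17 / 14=-1.21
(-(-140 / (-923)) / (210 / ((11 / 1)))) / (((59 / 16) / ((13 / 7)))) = -352 / 87969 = -0.00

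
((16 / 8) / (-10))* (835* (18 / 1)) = -3006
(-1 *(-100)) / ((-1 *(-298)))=50 / 149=0.34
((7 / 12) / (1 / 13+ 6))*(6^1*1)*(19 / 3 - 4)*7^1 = 4459 / 474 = 9.41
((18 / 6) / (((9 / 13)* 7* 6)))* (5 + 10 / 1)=1.55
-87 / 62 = -1.40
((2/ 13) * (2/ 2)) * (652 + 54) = 1412/ 13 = 108.62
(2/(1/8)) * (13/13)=16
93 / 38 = 2.45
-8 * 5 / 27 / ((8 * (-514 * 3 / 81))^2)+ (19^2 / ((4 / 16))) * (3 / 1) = 9155976441 / 2113568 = 4332.00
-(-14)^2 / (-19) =196 / 19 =10.32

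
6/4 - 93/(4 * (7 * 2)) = -9/56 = -0.16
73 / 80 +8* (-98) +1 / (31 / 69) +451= -818057 / 2480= -329.86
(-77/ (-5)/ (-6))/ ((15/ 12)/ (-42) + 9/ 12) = -196/ 55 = -3.56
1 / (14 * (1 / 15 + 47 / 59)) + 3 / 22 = 25779 / 117656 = 0.22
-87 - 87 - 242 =-416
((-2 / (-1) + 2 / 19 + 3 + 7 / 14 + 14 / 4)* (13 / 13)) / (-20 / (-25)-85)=-865 / 7999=-0.11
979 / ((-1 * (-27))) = 979 / 27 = 36.26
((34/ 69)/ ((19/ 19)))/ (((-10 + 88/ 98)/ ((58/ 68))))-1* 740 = -22774181/ 30774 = -740.05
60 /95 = 12 /19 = 0.63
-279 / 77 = -3.62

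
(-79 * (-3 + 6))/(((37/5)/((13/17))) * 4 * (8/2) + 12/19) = -292695/191996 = -1.52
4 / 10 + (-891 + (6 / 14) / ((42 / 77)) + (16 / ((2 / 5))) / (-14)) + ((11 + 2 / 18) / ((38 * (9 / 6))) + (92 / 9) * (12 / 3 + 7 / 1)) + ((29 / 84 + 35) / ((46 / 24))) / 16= -5146399499 / 6607440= -778.88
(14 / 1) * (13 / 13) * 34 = 476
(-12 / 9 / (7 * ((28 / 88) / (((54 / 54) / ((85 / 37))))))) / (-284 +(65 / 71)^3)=1165358216 / 1266644377005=0.00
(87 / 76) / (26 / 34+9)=1479 / 12616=0.12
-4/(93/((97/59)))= -388/5487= -0.07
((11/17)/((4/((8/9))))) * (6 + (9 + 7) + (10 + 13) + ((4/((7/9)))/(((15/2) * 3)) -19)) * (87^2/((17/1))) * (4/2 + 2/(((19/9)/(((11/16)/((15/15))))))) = 100660131/22610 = 4452.02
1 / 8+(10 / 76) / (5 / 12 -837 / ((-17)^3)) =1836691 / 5260568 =0.35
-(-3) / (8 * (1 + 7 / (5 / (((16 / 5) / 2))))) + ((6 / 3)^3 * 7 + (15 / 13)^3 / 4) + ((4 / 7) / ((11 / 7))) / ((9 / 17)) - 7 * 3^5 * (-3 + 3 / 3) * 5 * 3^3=2397720985901 / 5220072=459327.19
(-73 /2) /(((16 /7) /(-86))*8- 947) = 21973 /570222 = 0.04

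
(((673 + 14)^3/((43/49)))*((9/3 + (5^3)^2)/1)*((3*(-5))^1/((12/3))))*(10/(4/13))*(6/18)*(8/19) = -80696194527557700/817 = -98771351930915.18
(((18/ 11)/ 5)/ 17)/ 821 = 18/ 767635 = 0.00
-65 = -65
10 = 10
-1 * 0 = 0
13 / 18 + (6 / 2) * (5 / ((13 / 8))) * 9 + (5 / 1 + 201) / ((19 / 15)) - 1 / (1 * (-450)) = 13695511 / 55575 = 246.43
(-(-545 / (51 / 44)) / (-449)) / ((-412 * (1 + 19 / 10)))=59950 / 68399313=0.00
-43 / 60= -0.72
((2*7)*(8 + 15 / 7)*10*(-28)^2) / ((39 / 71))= 79042880 / 39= 2026740.51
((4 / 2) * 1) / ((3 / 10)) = 6.67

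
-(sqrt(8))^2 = -8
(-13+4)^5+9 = -59040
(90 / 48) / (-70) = -3 / 112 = -0.03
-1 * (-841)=841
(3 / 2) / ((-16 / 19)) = -57 / 32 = -1.78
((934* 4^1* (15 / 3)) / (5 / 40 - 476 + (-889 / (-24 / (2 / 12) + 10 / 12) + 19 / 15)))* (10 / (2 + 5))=-19255344000 / 337977829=-56.97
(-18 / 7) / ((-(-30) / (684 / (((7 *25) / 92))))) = -188784 / 6125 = -30.82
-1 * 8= -8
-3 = -3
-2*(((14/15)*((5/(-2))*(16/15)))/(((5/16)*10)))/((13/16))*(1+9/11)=114688/32175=3.56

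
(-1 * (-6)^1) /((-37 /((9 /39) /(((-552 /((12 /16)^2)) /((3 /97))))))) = 81 /68679104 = 0.00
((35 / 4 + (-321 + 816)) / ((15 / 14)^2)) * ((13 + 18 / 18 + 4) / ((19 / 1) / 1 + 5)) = 19747 / 60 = 329.12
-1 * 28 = -28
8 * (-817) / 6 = -3268 / 3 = -1089.33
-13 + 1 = -12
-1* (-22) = 22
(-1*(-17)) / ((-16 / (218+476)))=-737.38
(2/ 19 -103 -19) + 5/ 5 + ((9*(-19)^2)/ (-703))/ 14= -1193095/ 9842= -121.22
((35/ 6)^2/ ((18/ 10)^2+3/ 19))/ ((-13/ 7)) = -4073125/ 755352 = -5.39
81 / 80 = 1.01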